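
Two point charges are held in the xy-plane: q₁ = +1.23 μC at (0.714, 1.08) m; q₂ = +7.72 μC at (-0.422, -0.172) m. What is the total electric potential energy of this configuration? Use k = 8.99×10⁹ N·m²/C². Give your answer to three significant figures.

The work to assemble the configuration equals its total potential energy, U = Σ kqᵢqⱼ/rᵢⱼ over all pairs.
Pair separations: r₁₂ = 1.69 m.
U = (0.0505) = 0.0505 J.

0.0505 J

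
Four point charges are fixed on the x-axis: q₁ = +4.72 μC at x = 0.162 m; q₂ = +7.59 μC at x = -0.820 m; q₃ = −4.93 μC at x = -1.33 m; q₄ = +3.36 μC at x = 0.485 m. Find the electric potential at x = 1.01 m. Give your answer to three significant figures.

The total potential is the scalar sum of each charge's contribution, V = Σ kqᵢ/rᵢ.
Distances from the field point to each charge: r₁ = 0.848 m, r₂ = 1.83 m, r₃ = 2.34 m, r₄ = 0.525 m.
V = k[(4.72×10⁻⁶)/(0.848) + (7.59×10⁻⁶)/(1.83) + (-4.93×10⁻⁶)/(2.34) + (3.36×10⁻⁶)/(0.525)] = 1.26×10⁵ V.

1.26×10⁵ V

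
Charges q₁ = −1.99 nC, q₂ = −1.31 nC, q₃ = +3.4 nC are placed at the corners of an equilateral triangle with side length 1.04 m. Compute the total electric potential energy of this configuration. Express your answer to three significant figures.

The work to assemble the configuration equals its total potential energy, U = Σ kqᵢqⱼ/rᵢⱼ over all pairs.
All three pair separations equal the side length, 1.04 m.
U = (2.25×10⁻⁸) + (-5.85×10⁻⁸) + (-3.85×10⁻⁸) = -7.45×10⁻⁸ J.

-7.45×10⁻⁸ J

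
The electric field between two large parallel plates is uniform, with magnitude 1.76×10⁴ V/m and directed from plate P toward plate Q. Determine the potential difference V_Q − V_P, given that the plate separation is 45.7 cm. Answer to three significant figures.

-8040 V

In a uniform field, potential decreases in the direction of E: ΔV = −E·d for a displacement d parallel to E.
Going from P to Q is a displacement of 45.7 cm along the field, so V_Q − V_P = −Ed = -8040 V.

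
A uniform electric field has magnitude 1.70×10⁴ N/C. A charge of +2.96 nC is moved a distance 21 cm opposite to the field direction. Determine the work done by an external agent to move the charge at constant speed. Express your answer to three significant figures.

1.06×10⁻⁵ J

The potential change for a displacement 21 cm opposite to the field direction is ΔV = +Ed = 3570 V.
W_ext = qΔV = 1.06×10⁻⁵ J.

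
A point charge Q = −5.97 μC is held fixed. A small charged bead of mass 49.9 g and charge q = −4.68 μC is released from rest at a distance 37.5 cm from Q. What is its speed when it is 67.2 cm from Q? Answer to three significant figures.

Only the electrostatic force acts, so mechanical energy is conserved: ½mv² = U₁ − U₂ = kQq(1/r₁ − 1/r₂).
U₁ − U₂ = (8.99×10⁹ N·m²/C²)(-5.97×10⁻⁶ C)(-4.68×10⁻⁶ C)(1/0.375 − 1/0.672) = 0.296 J.
v = √(2·0.296/0.0499) = 3.44 m/s.

3.44 m/s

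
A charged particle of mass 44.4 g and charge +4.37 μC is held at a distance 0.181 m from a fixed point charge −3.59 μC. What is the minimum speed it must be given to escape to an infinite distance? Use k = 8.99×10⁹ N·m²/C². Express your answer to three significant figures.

To just escape, total mechanical energy must reach zero at infinity: ½mv²_min + U = 0, so ½mv²_min = −U = |kQq|/r.
|U| = |kQq|/r = (8.99×10⁹ N·m²/C²)(3.59×10⁻⁶)(4.37×10⁻⁶)/(0.181) = 0.779 J.
v_min = √(2|U|/m) = √(2·0.779/0.0444) = 5.92 m/s.

5.92 m/s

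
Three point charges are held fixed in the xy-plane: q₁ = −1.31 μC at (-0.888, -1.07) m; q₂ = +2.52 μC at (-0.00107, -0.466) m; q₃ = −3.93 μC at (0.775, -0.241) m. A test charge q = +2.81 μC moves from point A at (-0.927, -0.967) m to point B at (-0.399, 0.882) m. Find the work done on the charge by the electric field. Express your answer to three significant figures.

-0.261 J

The work done by the electric force is W_field = −ΔU = −q(V_B − V_A) = q(V_A − V_B).
At A: distances to the source charges are 0.110 m, 1.05 m, 1.85 m; V_A = Σ kqᵢ/rᵢ = -1.05×10⁵ V.
At B: distances to the source charges are 2.01 m, 1.41 m, 1.62 m; V_B = Σ kqᵢ/rᵢ = -1.15×10⁴ V.
ΔV = V_B − V_A = 9.30×10⁴ V.
W_field = −qΔV = −(2.81×10⁻⁶ C)(9.30×10⁴ V) = -0.261 J.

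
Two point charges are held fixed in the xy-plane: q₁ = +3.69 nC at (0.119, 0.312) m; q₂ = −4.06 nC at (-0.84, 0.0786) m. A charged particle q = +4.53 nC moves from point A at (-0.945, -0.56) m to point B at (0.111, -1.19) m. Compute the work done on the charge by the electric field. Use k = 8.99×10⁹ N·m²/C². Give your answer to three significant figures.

-1.42×10⁻⁷ J

The work done by the electric force is W_field = −ΔU = −q(V_B − V_A) = q(V_A − V_B).
At A: distances to the source charges are 1.38 m, 0.647 m; V_A = Σ kqᵢ/rᵢ = -32.3 V.
At B: distances to the source charges are 1.50 m, 1.59 m; V_B = Σ kqᵢ/rᵢ = -0.935 V.
ΔV = V_B − V_A = 31.3 V.
W_field = −qΔV = −(4.53×10⁻⁹ C)(31.3 V) = -1.42×10⁻⁷ J.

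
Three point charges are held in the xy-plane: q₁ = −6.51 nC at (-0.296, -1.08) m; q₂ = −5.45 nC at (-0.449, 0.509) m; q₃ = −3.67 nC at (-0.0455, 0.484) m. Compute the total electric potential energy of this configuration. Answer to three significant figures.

The work to assemble the configuration equals its total potential energy, U = Σ kqᵢqⱼ/rᵢⱼ over all pairs.
Pair separations: r₁₂ = 1.60 m, r₁₃ = 1.58 m, r₂₃ = 0.404 m.
U = (2.00×10⁻⁷) + (1.36×10⁻⁷) + (4.45×10⁻⁷) = 7.80×10⁻⁷ J.

7.80×10⁻⁷ J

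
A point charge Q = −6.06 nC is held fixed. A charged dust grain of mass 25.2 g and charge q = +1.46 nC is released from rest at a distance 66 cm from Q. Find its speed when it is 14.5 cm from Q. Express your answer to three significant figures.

Only the electrostatic force acts, so mechanical energy is conserved: ½mv² = U₁ − U₂ = kQq(1/r₁ − 1/r₂).
U₁ − U₂ = (8.99×10⁹ N·m²/C²)(-6.06×10⁻⁹ C)(1.46×10⁻⁹ C)(1/0.660 − 1/0.145) = 4.28×10⁻⁷ J.
v = √(2·4.28×10⁻⁷/0.0252) = 5.83×10⁻³ m/s.

5.83×10⁻³ m/s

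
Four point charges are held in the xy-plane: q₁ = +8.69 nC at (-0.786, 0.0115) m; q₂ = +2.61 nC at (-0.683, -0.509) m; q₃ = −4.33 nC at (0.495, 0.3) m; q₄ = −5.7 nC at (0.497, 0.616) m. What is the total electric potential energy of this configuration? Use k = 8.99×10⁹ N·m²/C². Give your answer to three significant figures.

The work to assemble the configuration equals its total potential energy, U = Σ kqᵢqⱼ/rᵢⱼ over all pairs.
Pair separations: r₁₂ = 0.531 m, r₁₃ = 1.31 m, r₁₄ = 1.42 m, r₂₃ = 1.43 m, r₂₄ = 1.63 m, r₃₄ = 0.316 m.
Summing all 6 pair terms gives U = 3.62×10⁻⁷ J.

3.62×10⁻⁷ J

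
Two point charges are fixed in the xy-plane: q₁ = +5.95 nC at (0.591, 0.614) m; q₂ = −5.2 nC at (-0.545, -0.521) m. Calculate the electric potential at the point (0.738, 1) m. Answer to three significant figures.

The total potential is the scalar sum of each charge's contribution, V = Σ kqᵢ/rᵢ.
Distances from the field point to each charge: r₁ = 0.413 m, r₂ = 1.99 m.
V = k[(5.95×10⁻⁹)/(0.413) + (-5.20×10⁻⁹)/(1.99)] = 106 V.

106 V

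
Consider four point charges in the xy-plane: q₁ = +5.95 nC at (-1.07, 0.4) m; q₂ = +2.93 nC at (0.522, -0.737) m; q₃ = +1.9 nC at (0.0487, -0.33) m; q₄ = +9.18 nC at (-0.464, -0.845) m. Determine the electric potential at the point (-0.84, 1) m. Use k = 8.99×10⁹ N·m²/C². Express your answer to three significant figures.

150 V

The total potential is the scalar sum of each charge's contribution, V = Σ kqᵢ/rᵢ.
Distances from the field point to each charge: r₁ = 0.643 m, r₂ = 2.21 m, r₃ = 1.60 m, r₄ = 1.88 m.
V = k[(5.95×10⁻⁹)/(0.643) + (2.93×10⁻⁹)/(2.21) + (1.90×10⁻⁹)/(1.60) + (9.18×10⁻⁹)/(1.88)] = 150 V.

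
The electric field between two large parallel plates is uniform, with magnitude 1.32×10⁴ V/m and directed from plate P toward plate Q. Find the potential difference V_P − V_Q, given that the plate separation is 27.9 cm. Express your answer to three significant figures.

In a uniform field, potential decreases in the direction of E: ΔV = −E·d for a displacement d parallel to E.
Going from Q to P is a displacement of 27.9 cm opposite to the field, so V_P − V_Q = +Ed = 3680 V.

3680 V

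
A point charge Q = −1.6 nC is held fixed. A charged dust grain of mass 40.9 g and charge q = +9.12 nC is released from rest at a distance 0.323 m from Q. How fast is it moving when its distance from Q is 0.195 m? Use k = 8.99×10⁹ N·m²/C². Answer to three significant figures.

Only the electrostatic force acts, so mechanical energy is conserved: ½mv² = U₁ − U₂ = kQq(1/r₁ − 1/r₂).
U₁ − U₂ = (8.99×10⁹ N·m²/C²)(-1.60×10⁻⁹ C)(9.12×10⁻⁹ C)(1/0.323 − 1/0.195) = 2.67×10⁻⁷ J.
v = √(2·2.67×10⁻⁷/0.0409) = 3.61×10⁻³ m/s.

3.61×10⁻³ m/s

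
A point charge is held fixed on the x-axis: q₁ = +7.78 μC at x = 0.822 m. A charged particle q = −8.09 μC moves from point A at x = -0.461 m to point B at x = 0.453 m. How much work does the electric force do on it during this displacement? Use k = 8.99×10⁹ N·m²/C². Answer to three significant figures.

1.09 J

The work done by the electric force is W_field = −ΔU = −q(V_B − V_A) = q(V_A − V_B).
At A: distance to the source charge is 1.28 m; V_A = kq₁/r = 5.45×10⁴ V.
At B: distance to the source charge is 0.369 m; V_B = kq₁/r = 1.90×10⁵ V.
ΔV = V_B − V_A = 1.35×10⁵ V.
W_field = −qΔV = −(-8.09×10⁻⁶ C)(1.35×10⁵ V) = 1.09 J.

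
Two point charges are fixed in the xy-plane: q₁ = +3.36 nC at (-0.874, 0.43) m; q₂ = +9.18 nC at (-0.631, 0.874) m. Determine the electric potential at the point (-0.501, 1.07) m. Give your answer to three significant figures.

392 V

The total potential is the scalar sum of each charge's contribution, V = Σ kqᵢ/rᵢ.
Distances from the field point to each charge: r₁ = 0.741 m, r₂ = 0.235 m.
V = k[(3.36×10⁻⁹)/(0.741) + (9.18×10⁻⁹)/(0.235)] = 392 V.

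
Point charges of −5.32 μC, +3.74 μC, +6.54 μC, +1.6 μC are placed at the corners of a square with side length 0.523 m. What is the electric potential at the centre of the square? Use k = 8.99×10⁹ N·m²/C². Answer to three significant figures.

1.59×10⁵ V

Electric potential is a scalar, so the contributions from each charge add algebraically: V = Σ kqᵢ/rᵢ.
The distance from each corner to the centre is a√2/2 = 0.370 m.
V = k[(-5.32×10⁻⁶)/(0.370) + (3.74×10⁻⁶)/(0.370) + (6.54×10⁻⁶)/(0.370) + (1.60×10⁻⁶)/(0.370)] = 1.59×10⁵ V.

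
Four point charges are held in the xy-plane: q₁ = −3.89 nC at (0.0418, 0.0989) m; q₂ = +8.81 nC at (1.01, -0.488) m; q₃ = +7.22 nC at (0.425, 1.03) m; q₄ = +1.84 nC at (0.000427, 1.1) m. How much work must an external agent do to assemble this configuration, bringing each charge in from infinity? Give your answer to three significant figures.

1.19×10⁻⁷ J

The work to assemble the configuration equals its total potential energy, U = Σ kqᵢqⱼ/rᵢⱼ over all pairs.
Pair separations: r₁₂ = 1.13 m, r₁₃ = 1.01 m, r₁₄ = 1.00 m, r₂₃ = 1.63 m, r₂₄ = 1.88 m, r₃₄ = 0.430 m.
Summing all 6 pair terms gives U = 1.19×10⁻⁷ J.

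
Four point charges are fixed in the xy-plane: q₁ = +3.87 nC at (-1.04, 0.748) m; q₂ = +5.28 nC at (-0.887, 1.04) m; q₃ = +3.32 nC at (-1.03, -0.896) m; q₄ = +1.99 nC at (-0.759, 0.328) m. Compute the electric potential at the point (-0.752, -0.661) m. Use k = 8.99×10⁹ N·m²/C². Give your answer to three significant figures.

152 V

Electric potential is a scalar, so the contributions from each charge add algebraically: V = Σ kqᵢ/rᵢ.
Distances from the field point to each charge: r₁ = 1.44 m, r₂ = 1.71 m, r₃ = 0.364 m, r₄ = 0.989 m.
V = k[(3.87×10⁻⁹)/(1.44) + (5.28×10⁻⁹)/(1.71) + (3.32×10⁻⁹)/(0.364) + (1.99×10⁻⁹)/(0.989)] = 152 V.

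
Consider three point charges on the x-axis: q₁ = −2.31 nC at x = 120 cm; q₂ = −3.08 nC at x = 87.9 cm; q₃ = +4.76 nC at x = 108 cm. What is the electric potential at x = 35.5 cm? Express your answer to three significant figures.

Electric potential is a scalar, so the contributions from each charge add algebraically: V = Σ kqᵢ/rᵢ.
Distances from the field point to each charge: r₁ = 0.845 m, r₂ = 0.524 m, r₃ = 0.725 m.
V = k[(-2.31×10⁻⁹)/(0.845) + (-3.08×10⁻⁹)/(0.524) + (4.76×10⁻⁹)/(0.725)] = -18.4 V.

-18.4 V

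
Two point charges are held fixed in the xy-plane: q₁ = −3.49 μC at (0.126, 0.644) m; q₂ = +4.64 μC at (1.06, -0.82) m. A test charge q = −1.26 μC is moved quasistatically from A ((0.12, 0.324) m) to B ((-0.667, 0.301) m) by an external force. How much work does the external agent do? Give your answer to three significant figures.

-0.0678 J

For quasistatic motion the external work equals the change in potential energy: W_ext = qΔV = q(V_B − V_A).
At A: distances to the source charges are 0.320 m, 1.48 m; V_A = Σ kqᵢ/rᵢ = -6.99×10⁴ V.
At B: distances to the source charges are 0.864 m, 2.06 m; V_B = Σ kqᵢ/rᵢ = -1.61×10⁴ V.
ΔV = V_B − V_A = 5.38×10⁴ V.
W_ext = qΔV = (-1.26×10⁻⁶ C)(5.38×10⁴ V) = -0.0678 J.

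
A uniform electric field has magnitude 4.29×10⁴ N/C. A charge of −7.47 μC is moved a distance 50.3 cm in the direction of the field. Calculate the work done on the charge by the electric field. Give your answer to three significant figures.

-0.161 J

The potential change for a displacement 50.3 cm in the direction of the field is ΔV = −Ed = -2.16×10⁴ V.
W_field = −qΔV = -0.161 J.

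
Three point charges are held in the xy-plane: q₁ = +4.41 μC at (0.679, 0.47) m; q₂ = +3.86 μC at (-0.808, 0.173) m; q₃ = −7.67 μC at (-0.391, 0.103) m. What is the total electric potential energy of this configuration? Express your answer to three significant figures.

The work to assemble the configuration equals its total potential energy, U = Σ kqᵢqⱼ/rᵢⱼ over all pairs.
Pair separations: r₁₂ = 1.52 m, r₁₃ = 1.13 m, r₂₃ = 0.423 m.
U = (0.101) + (-0.269) + (-0.629) = -0.797 J.

-0.797 J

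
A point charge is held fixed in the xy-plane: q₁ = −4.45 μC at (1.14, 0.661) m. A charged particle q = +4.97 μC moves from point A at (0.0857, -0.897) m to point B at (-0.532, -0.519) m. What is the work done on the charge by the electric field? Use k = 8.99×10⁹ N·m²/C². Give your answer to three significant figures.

The work done by the electric force is W_field = −ΔU = −q(V_B − V_A) = q(V_A − V_B).
At A: distance to the source charge is 1.88 m; V_A = kq₁/r = -2.13×10⁴ V.
At B: distance to the source charge is 2.05 m; V_B = kq₁/r = -1.95×10⁴ V.
ΔV = V_B − V_A = 1720 V.
W_field = −qΔV = −(4.97×10⁻⁶ C)(1720 V) = -8.53×10⁻³ J.

-8.53×10⁻³ J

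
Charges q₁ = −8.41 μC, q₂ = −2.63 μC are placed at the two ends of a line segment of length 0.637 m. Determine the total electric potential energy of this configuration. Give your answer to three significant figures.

The assembly work is the sum of pairwise potential energies, U = Σ_{i<j} kqᵢqⱼ/rᵢⱼ.
The separation is r = 0.637 m.
U = (0.312) = 0.312 J.

0.312 J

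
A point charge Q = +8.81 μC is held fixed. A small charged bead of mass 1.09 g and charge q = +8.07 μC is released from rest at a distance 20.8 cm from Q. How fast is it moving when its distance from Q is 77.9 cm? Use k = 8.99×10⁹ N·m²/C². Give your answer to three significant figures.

Only the electrostatic force acts, so mechanical energy is conserved: ½mv² = U₁ − U₂ = kQq(1/r₁ − 1/r₂).
U₁ − U₂ = (8.99×10⁹ N·m²/C²)(8.81×10⁻⁶ C)(8.07×10⁻⁶ C)(1/0.208 − 1/0.779) = 2.25 J.
v = √(2·2.25/1.09×10⁻³) = 64.3 m/s.

64.3 m/s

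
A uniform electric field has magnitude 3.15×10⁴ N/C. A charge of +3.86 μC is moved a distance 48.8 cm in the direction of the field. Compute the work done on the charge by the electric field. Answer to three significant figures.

The potential change for a displacement 48.8 cm in the direction of the field is ΔV = −Ed = -1.54×10⁴ V.
W_field = −qΔV = 0.0593 J.

0.0593 J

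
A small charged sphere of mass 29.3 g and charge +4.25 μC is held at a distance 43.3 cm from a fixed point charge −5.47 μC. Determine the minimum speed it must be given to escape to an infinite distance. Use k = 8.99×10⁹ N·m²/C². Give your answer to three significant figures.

5.74 m/s

To just escape, total mechanical energy must reach zero at infinity: ½mv²_min + U = 0, so ½mv²_min = −U = |kQq|/r.
|U| = |kQq|/r = (8.99×10⁹ N·m²/C²)(5.47×10⁻⁶)(4.25×10⁻⁶)/(0.433) = 0.483 J.
v_min = √(2|U|/m) = √(2·0.483/0.0293) = 5.74 m/s.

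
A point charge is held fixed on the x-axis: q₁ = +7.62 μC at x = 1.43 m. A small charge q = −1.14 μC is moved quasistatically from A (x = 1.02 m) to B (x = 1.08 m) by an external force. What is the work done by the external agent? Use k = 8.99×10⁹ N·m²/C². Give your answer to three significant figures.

-0.0327 J

For quasistatic motion the external work equals the change in potential energy: W_ext = qΔV = q(V_B − V_A).
At A: distance to the source charge is 0.410 m; V_A = kq₁/r = 1.67×10⁵ V.
At B: distance to the source charge is 0.350 m; V_B = kq₁/r = 1.96×10⁵ V.
ΔV = V_B − V_A = 2.86×10⁴ V.
W_ext = qΔV = (-1.14×10⁻⁶ C)(2.86×10⁴ V) = -0.0327 J.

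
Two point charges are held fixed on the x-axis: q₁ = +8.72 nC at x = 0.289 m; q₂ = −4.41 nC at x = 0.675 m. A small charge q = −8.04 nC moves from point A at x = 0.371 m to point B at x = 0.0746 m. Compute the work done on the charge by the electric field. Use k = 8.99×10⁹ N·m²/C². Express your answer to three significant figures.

The work done by the electric force is W_field = −ΔU = −q(V_B − V_A) = q(V_A − V_B).
At A: distances to the source charges are 0.0820 m, 0.304 m; V_A = Σ kqᵢ/rᵢ = 826 V.
At B: distances to the source charges are 0.214 m, 0.600 m; V_B = Σ kqᵢ/rᵢ = 300 V.
ΔV = V_B − V_A = -526 V.
W_field = −qΔV = −(-8.04×10⁻⁹ C)(-526 V) = -4.23×10⁻⁶ J.

-4.23×10⁻⁶ J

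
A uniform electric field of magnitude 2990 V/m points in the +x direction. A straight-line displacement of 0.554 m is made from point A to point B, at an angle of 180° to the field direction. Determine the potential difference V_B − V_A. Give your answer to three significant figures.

Only the component of displacement along E changes the potential: ΔV = −E·d·cosθ.
ΔV = −(2990 V/m)(0.554 m)cos180° = 1660 V.

1660 V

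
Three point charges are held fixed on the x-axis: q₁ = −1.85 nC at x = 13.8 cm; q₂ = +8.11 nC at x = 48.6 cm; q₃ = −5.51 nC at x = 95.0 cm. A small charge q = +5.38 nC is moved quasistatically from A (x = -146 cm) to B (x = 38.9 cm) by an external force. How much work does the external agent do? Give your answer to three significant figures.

For quasistatic motion the external work equals the change in potential energy: W_ext = qΔV = q(V_B − V_A).
At A: distances to the source charges are 1.60 m, 1.95 m, 2.41 m; V_A = Σ kqᵢ/rᵢ = 6.50 V.
At B: distances to the source charges are 0.251 m, 0.0970 m, 0.561 m; V_B = Σ kqᵢ/rᵢ = 597 V.
ΔV = V_B − V_A = 591 V.
W_ext = qΔV = (5.38×10⁻⁹ C)(591 V) = 3.18×10⁻⁶ J.

3.18×10⁻⁶ J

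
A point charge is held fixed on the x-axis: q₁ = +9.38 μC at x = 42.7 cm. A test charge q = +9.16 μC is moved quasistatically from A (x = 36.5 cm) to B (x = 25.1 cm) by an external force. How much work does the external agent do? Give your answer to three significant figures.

For quasistatic motion the external work equals the change in potential energy: W_ext = qΔV = q(V_B − V_A).
At A: distance to the source charge is 0.0620 m; V_A = kq₁/r = 1.36×10⁶ V.
At B: distance to the source charge is 0.176 m; V_B = kq₁/r = 4.79×10⁵ V.
ΔV = V_B − V_A = -8.81×10⁵ V.
W_ext = qΔV = (9.16×10⁻⁶ C)(-8.81×10⁵ V) = -8.07 J.

-8.07 J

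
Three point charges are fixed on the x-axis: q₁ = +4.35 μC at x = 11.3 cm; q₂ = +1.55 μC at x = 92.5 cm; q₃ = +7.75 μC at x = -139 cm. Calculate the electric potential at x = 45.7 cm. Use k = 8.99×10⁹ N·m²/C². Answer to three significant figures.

The total potential is the scalar sum of each charge's contribution, V = Σ kqᵢ/rᵢ.
Distances from the field point to each charge: r₁ = 0.344 m, r₂ = 0.468 m, r₃ = 1.85 m.
V = k[(4.35×10⁻⁶)/(0.344) + (1.55×10⁻⁶)/(0.468) + (7.75×10⁻⁶)/(1.85)] = 1.81×10⁵ V.

1.81×10⁵ V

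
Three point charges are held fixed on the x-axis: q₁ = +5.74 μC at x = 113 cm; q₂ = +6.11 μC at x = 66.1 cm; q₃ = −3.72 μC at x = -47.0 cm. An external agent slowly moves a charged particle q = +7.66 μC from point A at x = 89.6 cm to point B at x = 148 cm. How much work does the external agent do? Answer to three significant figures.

-1.78 J

For quasistatic motion the external work equals the change in potential energy: W_ext = qΔV = q(V_B − V_A).
At A: distances to the source charges are 0.234 m, 0.235 m, 1.37 m; V_A = Σ kqᵢ/rᵢ = 4.30×10⁵ V.
At B: distances to the source charges are 0.350 m, 0.819 m, 1.95 m; V_B = Σ kqᵢ/rᵢ = 1.97×10⁵ V.
ΔV = V_B − V_A = -2.32×10⁵ V.
W_ext = qΔV = (7.66×10⁻⁶ C)(-2.32×10⁵ V) = -1.78 J.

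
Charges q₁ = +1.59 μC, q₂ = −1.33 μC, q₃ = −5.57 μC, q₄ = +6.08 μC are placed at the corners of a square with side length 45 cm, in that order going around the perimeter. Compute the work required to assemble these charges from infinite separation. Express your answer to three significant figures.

The assembly work is the sum of pairwise potential energies, U = Σ_{i<j} kqᵢqⱼ/rᵢⱼ.
The four side pairs have separation 0.450 m and the two diagonal pairs 0.636 m.
Summing all 6 pair terms gives U = -0.617 J.

-0.617 J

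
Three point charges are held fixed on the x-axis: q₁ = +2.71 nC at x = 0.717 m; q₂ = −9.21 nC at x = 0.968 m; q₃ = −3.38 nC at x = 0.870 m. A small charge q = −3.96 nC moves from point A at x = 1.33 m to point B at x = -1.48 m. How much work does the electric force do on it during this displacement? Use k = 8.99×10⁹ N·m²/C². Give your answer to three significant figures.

The work done by the electric force is W_field = −ΔU = −q(V_B − V_A) = q(V_A − V_B).
At A: distances to the source charges are 0.613 m, 0.362 m, 0.460 m; V_A = Σ kqᵢ/rᵢ = -255 V.
At B: distances to the source charges are 2.20 m, 2.45 m, 2.35 m; V_B = Σ kqᵢ/rᵢ = -35.7 V.
ΔV = V_B − V_A = 219 V.
W_field = −qΔV = −(-3.96×10⁻⁹ C)(219 V) = 8.69×10⁻⁷ J.

8.69×10⁻⁷ J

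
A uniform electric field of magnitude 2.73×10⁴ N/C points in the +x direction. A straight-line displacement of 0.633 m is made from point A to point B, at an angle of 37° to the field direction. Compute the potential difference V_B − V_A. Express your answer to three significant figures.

-1.38×10⁴ V

Only the component of displacement along E changes the potential: ΔV = −E·d·cosθ.
ΔV = −(2.73×10⁴ V/m)(0.633 m)cos37° = -1.38×10⁴ V.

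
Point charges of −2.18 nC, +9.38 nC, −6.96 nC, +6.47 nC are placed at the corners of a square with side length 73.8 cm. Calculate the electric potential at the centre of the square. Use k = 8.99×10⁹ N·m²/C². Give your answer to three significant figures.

116 V

The total potential is the scalar sum of each charge's contribution, V = Σ kqᵢ/rᵢ.
The distance from each corner to the centre is a√2/2 = 0.522 m.
V = k[(-2.18×10⁻⁹)/(0.522) + (9.38×10⁻⁹)/(0.522) + (-6.96×10⁻⁹)/(0.522) + (6.47×10⁻⁹)/(0.522)] = 116 V.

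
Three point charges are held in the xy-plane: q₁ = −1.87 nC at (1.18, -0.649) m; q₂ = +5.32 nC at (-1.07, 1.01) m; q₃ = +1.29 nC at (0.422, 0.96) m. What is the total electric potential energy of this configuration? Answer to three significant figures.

-2.86×10⁻⁹ J

The assembly work is the sum of pairwise potential energies, U = Σ_{i<j} kqᵢqⱼ/rᵢⱼ.
Pair separations: r₁₂ = 2.80 m, r₁₃ = 1.78 m, r₂₃ = 1.49 m.
U = (-3.20×10⁻⁸) + (-1.22×10⁻⁸) + (4.13×10⁻⁸) = -2.86×10⁻⁹ J.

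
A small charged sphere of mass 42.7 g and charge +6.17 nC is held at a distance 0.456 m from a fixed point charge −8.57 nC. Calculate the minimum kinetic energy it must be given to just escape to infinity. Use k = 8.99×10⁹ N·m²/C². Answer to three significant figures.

To just escape, total mechanical energy must reach zero at infinity: ½mv²_min + U = 0, so ½mv²_min = −U = |kQq|/r.
|U| = |kQq|/r = (8.99×10⁹ N·m²/C²)(8.57×10⁻⁹)(6.17×10⁻⁹)/(0.456) = 1.04×10⁻⁶ J.

1.04×10⁻⁶ J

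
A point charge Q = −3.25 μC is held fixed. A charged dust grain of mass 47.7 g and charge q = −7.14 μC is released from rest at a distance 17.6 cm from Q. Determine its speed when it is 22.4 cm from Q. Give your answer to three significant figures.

Only the electrostatic force acts, so mechanical energy is conserved: ½mv² = U₁ − U₂ = kQq(1/r₁ − 1/r₂).
U₁ − U₂ = (8.99×10⁹ N·m²/C²)(-3.25×10⁻⁶ C)(-7.14×10⁻⁶ C)(1/0.176 − 1/0.224) = 0.254 J.
v = √(2·0.254/0.0477) = 3.26 m/s.

3.26 m/s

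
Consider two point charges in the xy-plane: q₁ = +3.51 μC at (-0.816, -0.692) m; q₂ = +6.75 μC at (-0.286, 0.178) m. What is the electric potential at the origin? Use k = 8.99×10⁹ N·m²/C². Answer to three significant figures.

2.10×10⁵ V

The total potential is the scalar sum of each charge's contribution, V = Σ kqᵢ/rᵢ.
Distances from the field point to each charge: r₁ = 1.07 m, r₂ = 0.337 m.
V = k[(3.51×10⁻⁶)/(1.07) + (6.75×10⁻⁶)/(0.337)] = 2.10×10⁵ V.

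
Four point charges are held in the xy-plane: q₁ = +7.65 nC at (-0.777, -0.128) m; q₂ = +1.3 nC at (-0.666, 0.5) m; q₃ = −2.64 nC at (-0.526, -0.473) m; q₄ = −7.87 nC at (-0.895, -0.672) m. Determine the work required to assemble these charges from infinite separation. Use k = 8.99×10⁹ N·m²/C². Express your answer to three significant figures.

-9.21×10⁻⁷ J

The assembly work is the sum of pairwise potential energies, U = Σ_{i<j} kqᵢqⱼ/rᵢⱼ.
Pair separations: r₁₂ = 0.638 m, r₁₃ = 0.427 m, r₁₄ = 0.557 m, r₂₃ = 0.983 m, r₂₄ = 1.19 m, r₃₄ = 0.419 m.
Summing all 6 pair terms gives U = -9.21×10⁻⁷ J.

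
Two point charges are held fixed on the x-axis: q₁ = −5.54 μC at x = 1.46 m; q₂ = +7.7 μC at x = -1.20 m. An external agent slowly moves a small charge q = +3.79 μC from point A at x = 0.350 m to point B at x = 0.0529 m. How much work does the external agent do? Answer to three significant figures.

For quasistatic motion the external work equals the change in potential energy: W_ext = qΔV = q(V_B − V_A).
At A: distances to the source charges are 1.11 m, 1.55 m; V_A = Σ kqᵢ/rᵢ = -209 V.
At B: distances to the source charges are 1.41 m, 1.25 m; V_B = Σ kqᵢ/rᵢ = 1.99×10⁴ V.
ΔV = V_B − V_A = 2.01×10⁴ V.
W_ext = qΔV = (3.79×10⁻⁶ C)(2.01×10⁴ V) = 0.0760 J.

0.0760 J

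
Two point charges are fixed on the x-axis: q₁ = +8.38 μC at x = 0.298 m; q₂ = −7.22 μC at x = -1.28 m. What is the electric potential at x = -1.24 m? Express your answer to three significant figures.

The total potential is the scalar sum of each charge's contribution, V = Σ kqᵢ/rᵢ.
Distances from the field point to each charge: r₁ = 1.54 m, r₂ = 0.0400 m.
V = k[(8.38×10⁻⁶)/(1.54) + (-7.22×10⁻⁶)/(0.0400)] = -1.57×10⁶ V.

-1.57×10⁶ V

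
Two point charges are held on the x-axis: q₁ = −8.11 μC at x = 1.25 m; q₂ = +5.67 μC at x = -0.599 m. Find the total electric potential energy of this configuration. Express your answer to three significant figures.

The work to assemble the configuration equals its total potential energy, U = Σ kqᵢqⱼ/rᵢⱼ over all pairs.
Pair separations: r₁₂ = 1.85 m.
U = (-0.224) = -0.224 J.

-0.224 J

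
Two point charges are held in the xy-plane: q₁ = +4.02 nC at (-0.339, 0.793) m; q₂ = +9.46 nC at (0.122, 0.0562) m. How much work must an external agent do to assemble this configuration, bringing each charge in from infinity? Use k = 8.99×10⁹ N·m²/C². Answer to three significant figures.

3.93×10⁻⁷ J

The work to assemble the configuration equals its total potential energy, U = Σ kqᵢqⱼ/rᵢⱼ over all pairs.
Pair separations: r₁₂ = 0.869 m.
U = (3.93×10⁻⁷) = 3.93×10⁻⁷ J.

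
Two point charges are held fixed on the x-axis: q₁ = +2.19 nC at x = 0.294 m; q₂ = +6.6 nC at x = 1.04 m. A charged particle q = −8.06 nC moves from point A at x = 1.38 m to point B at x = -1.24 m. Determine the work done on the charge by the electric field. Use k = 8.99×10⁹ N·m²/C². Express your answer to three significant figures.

-1.24×10⁻⁶ J

The work done by the electric force is W_field = −ΔU = −q(V_B − V_A) = q(V_A − V_B).
At A: distances to the source charges are 1.09 m, 0.340 m; V_A = Σ kqᵢ/rᵢ = 193 V.
At B: distances to the source charges are 1.53 m, 2.28 m; V_B = Σ kqᵢ/rᵢ = 38.9 V.
ΔV = V_B − V_A = -154 V.
W_field = −qΔV = −(-8.06×10⁻⁹ C)(-154 V) = -1.24×10⁻⁶ J.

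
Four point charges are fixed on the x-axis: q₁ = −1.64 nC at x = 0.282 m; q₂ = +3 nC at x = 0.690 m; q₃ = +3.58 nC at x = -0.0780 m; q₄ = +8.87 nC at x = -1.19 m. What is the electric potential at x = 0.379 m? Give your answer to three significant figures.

56.0 V

The total potential is the scalar sum of each charge's contribution, V = Σ kqᵢ/rᵢ.
Distances from the field point to each charge: r₁ = 0.0970 m, r₂ = 0.311 m, r₃ = 0.457 m, r₄ = 1.57 m.
V = k[(-1.64×10⁻⁹)/(0.0970) + (3.00×10⁻⁹)/(0.311) + (3.58×10⁻⁹)/(0.457) + (8.87×10⁻⁹)/(1.57)] = 56.0 V.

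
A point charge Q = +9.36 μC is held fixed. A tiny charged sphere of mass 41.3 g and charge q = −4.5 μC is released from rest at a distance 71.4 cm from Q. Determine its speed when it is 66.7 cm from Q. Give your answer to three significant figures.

1.35 m/s

Only the electrostatic force acts, so mechanical energy is conserved: ½mv² = U₁ − U₂ = kQq(1/r₁ − 1/r₂).
U₁ − U₂ = (8.99×10⁹ N·m²/C²)(9.36×10⁻⁶ C)(-4.50×10⁻⁶ C)(1/0.714 − 1/0.667) = 0.0374 J.
v = √(2·0.0374/0.0413) = 1.35 m/s.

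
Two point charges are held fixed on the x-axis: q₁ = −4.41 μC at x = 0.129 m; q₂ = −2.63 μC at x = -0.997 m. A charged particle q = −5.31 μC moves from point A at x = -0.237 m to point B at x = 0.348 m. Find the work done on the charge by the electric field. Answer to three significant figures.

-0.314 J

The work done by the electric force is W_field = −ΔU = −q(V_B − V_A) = q(V_A − V_B).
At A: distances to the source charges are 0.366 m, 0.760 m; V_A = Σ kqᵢ/rᵢ = -1.39×10⁵ V.
At B: distances to the source charges are 0.219 m, 1.34 m; V_B = Σ kqᵢ/rᵢ = -1.99×10⁵ V.
ΔV = V_B − V_A = -5.92×10⁴ V.
W_field = −qΔV = −(-5.31×10⁻⁶ C)(-5.92×10⁴ V) = -0.314 J.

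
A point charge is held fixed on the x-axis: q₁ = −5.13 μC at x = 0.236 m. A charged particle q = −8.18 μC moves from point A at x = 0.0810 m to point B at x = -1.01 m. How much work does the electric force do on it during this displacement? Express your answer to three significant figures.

The work done by the electric force is W_field = −ΔU = −q(V_B − V_A) = q(V_A − V_B).
At A: distance to the source charge is 0.155 m; V_A = kq₁/r = -2.98×10⁵ V.
At B: distance to the source charge is 1.25 m; V_B = kq₁/r = -3.70×10⁴ V.
ΔV = V_B − V_A = 2.61×10⁵ V.
W_field = −qΔV = −(-8.18×10⁻⁶ C)(2.61×10⁵ V) = 2.13 J.

2.13 J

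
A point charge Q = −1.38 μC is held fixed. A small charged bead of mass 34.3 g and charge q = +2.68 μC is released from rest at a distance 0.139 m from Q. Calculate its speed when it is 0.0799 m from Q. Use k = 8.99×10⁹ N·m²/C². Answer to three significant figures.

3.21 m/s

Only the electrostatic force acts, so mechanical energy is conserved: ½mv² = U₁ − U₂ = kQq(1/r₁ − 1/r₂).
U₁ − U₂ = (8.99×10⁹ N·m²/C²)(-1.38×10⁻⁶ C)(2.68×10⁻⁶ C)(1/0.139 − 1/0.0799) = 0.177 J.
v = √(2·0.177/0.0343) = 3.21 m/s.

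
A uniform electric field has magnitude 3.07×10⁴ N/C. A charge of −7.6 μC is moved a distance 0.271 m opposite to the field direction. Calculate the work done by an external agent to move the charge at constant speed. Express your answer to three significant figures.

The potential change for a displacement 0.271 m opposite to the field direction is ΔV = +Ed = 8320 V.
W_ext = qΔV = -0.0632 J.

-0.0632 J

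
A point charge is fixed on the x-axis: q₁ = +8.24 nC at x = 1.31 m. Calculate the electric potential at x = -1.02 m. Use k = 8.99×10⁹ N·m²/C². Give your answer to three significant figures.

31.8 V

Electric potential is a scalar, so the contributions from each charge add algebraically: V = Σ kqᵢ/rᵢ.
V = k[(8.24×10⁻⁹)/(2.33)] = 31.8 V.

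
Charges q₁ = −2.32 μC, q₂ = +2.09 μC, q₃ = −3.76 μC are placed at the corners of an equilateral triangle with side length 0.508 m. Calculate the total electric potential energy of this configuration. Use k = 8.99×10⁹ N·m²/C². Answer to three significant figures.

The assembly work is the sum of pairwise potential energies, U = Σ_{i<j} kqᵢqⱼ/rᵢⱼ.
All three pair separations equal the side length, 0.508 m.
U = (-0.0858) + (0.154) + (-0.139) = -0.0705 J.

-0.0705 J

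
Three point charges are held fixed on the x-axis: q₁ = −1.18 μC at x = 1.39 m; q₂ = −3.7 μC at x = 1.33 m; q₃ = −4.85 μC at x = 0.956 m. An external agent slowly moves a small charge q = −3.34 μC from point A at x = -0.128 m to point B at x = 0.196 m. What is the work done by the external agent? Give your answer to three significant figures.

0.0854 J

For quasistatic motion the external work equals the change in potential energy: W_ext = qΔV = q(V_B − V_A).
At A: distances to the source charges are 1.52 m, 1.46 m, 1.08 m; V_A = Σ kqᵢ/rᵢ = -7.00×10⁴ V.
At B: distances to the source charges are 1.19 m, 1.13 m, 0.760 m; V_B = Σ kqᵢ/rᵢ = -9.56×10⁴ V.
ΔV = V_B − V_A = -2.56×10⁴ V.
W_ext = qΔV = (-3.34×10⁻⁶ C)(-2.56×10⁴ V) = 0.0854 J.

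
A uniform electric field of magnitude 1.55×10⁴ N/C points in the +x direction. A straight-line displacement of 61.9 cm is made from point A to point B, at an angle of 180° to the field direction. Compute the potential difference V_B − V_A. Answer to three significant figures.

9590 V

Only the component of displacement along E changes the potential: ΔV = −E·d·cosθ.
ΔV = −(1.55×10⁴ V/m)(0.619 m)cos180° = 9590 V.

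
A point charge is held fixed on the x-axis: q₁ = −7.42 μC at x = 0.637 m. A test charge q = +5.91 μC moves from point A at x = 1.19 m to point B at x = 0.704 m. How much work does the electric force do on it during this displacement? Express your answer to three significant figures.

5.17 J

The work done by the electric force is W_field = −ΔU = −q(V_B − V_A) = q(V_A − V_B).
At A: distance to the source charge is 0.553 m; V_A = kq₁/r = -1.21×10⁵ V.
At B: distance to the source charge is 0.0670 m; V_B = kq₁/r = -9.96×10⁵ V.
ΔV = V_B − V_A = -8.75×10⁵ V.
W_field = −qΔV = −(5.91×10⁻⁶ C)(-8.75×10⁵ V) = 5.17 J.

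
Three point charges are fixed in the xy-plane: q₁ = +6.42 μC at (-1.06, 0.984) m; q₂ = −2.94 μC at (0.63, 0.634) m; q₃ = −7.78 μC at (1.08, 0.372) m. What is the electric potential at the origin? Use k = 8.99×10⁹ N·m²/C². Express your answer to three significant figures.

Electric potential is a scalar, so the contributions from each charge add algebraically: V = Σ kqᵢ/rᵢ.
Distances from the field point to each charge: r₁ = 1.45 m, r₂ = 0.894 m, r₃ = 1.14 m.
V = k[(6.42×10⁻⁶)/(1.45) + (-2.94×10⁻⁶)/(0.894) + (-7.78×10⁻⁶)/(1.14)] = -5.09×10⁴ V.

-5.09×10⁴ V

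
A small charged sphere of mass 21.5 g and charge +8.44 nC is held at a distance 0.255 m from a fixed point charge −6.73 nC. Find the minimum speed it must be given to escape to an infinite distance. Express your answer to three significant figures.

0.0136 m/s

To just escape, total mechanical energy must reach zero at infinity: ½mv²_min + U = 0, so ½mv²_min = −U = |kQq|/r.
|U| = |kQq|/r = (8.99×10⁹ N·m²/C²)(6.73×10⁻⁹)(8.44×10⁻⁹)/(0.255) = 2.00×10⁻⁶ J.
v_min = √(2|U|/m) = √(2·2.00×10⁻⁶/0.0215) = 0.0136 m/s.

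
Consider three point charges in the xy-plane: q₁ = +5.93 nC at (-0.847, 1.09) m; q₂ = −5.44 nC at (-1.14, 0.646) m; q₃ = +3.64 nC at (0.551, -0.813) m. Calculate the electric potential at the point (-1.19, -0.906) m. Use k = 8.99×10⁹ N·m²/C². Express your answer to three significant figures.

13.6 V

The total potential is the scalar sum of each charge's contribution, V = Σ kqᵢ/rᵢ.
Distances from the field point to each charge: r₁ = 2.03 m, r₂ = 1.55 m, r₃ = 1.74 m.
V = k[(5.93×10⁻⁹)/(2.03) + (-5.44×10⁻⁹)/(1.55) + (3.64×10⁻⁹)/(1.74)] = 13.6 V.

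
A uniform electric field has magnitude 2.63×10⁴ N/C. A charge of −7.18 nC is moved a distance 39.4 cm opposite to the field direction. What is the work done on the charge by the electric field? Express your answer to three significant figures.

The potential change for a displacement 39.4 cm opposite to the field direction is ΔV = +Ed = 1.04×10⁴ V.
W_field = −qΔV = 7.44×10⁻⁵ J.

7.44×10⁻⁵ J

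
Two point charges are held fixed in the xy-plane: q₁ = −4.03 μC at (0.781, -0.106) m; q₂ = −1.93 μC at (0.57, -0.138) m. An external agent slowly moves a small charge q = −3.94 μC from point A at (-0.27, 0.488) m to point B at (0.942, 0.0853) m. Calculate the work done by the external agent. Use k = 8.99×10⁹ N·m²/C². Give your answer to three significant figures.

0.545 J

For quasistatic motion the external work equals the change in potential energy: W_ext = qΔV = q(V_B − V_A).
At A: distances to the source charges are 1.21 m, 1.05 m; V_A = Σ kqᵢ/rᵢ = -4.66×10⁴ V.
At B: distances to the source charges are 0.250 m, 0.434 m; V_B = Σ kqᵢ/rᵢ = -1.85×10⁵ V.
ΔV = V_B − V_A = -1.38×10⁵ V.
W_ext = qΔV = (-3.94×10⁻⁶ C)(-1.38×10⁵ V) = 0.545 J.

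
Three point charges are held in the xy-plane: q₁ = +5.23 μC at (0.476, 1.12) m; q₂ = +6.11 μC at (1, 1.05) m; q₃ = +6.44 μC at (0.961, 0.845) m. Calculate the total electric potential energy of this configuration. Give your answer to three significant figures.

The assembly work is the sum of pairwise potential energies, U = Σ_{i<j} kqᵢqⱼ/rᵢⱼ.
Pair separations: r₁₂ = 0.529 m, r₁₃ = 0.558 m, r₂₃ = 0.209 m.
U = (0.543) + (0.543) + (1.70) = 2.78 J.

2.78 J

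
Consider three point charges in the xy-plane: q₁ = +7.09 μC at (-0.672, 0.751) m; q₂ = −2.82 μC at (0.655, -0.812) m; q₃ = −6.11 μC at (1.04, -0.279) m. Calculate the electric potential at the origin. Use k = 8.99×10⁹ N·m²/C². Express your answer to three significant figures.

-1.21×10⁴ V

Electric potential is a scalar, so the contributions from each charge add algebraically: V = Σ kqᵢ/rᵢ.
Distances from the field point to each charge: r₁ = 1.01 m, r₂ = 1.04 m, r₃ = 1.08 m.
V = k[(7.09×10⁻⁶)/(1.01) + (-2.82×10⁻⁶)/(1.04) + (-6.11×10⁻⁶)/(1.08)] = -1.21×10⁴ V.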